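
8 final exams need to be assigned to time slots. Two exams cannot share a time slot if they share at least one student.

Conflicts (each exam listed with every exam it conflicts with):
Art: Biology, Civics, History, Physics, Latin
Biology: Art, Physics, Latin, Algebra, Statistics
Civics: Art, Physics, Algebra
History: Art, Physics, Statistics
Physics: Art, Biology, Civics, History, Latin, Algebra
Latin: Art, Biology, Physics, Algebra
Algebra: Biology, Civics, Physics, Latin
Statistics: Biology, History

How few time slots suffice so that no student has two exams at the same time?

4

Art, Biology, Physics, Latin are mutually in conflict, so at least 4 time slots are needed.
4 time slots suffice: time slot 1 → {Physics, Statistics}; time slot 2 → {Art, Algebra}; time slot 3 → {Biology, Civics, History}; time slot 4 → {Latin}. Every pair that conflicts lands in different time slots.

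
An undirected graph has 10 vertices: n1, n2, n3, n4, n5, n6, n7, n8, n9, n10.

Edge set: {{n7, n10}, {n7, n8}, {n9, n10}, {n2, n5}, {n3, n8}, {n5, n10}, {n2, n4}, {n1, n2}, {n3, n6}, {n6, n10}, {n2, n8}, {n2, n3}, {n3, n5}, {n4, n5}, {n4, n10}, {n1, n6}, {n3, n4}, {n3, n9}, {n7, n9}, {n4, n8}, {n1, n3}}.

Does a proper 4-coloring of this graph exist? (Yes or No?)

The chromatic number is 4. n2, n3, n4, n8 form a clique, so at least 4 colors are needed.
One proper 4-coloring: n1=G, n2=B, n3=R, n4=G, n5=Y, n6=B, n7=G, n8=Y, n9=B, n10=R.
That is already a proper 4-coloring.

Yes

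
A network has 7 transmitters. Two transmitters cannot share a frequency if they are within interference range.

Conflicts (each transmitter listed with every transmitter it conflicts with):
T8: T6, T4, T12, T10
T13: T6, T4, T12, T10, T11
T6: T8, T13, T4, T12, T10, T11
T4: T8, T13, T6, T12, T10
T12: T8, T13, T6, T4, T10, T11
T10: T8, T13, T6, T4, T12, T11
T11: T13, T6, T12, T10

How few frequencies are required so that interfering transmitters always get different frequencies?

5

T8, T6, T4, T12, T10 are mutually in conflict, so at least 5 frequencies are needed.
5 frequencies suffice: T8=5, T13=5, T6=1, T4=4, T12=3, T10=2, T11=4. Every pair that conflicts lands in different frequencies.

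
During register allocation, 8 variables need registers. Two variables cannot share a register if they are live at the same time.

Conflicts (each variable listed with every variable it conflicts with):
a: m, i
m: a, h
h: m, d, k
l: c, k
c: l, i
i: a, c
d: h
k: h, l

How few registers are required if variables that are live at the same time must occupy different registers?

3

The cycle h-m-a-i-c-l-k-h has odd length 7, so it cannot be 2-colored; at least 3 registers are needed.
3 registers suffice: a=2, m=3, h=1, l=1, c=2, i=1, d=2, k=2. No two conflicting variables share a register.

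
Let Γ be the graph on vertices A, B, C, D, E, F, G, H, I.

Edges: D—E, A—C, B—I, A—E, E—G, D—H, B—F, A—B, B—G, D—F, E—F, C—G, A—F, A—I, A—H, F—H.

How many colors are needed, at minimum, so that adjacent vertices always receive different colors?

3

A, B, I are pairwise adjacent, so at least 3 colors are needed.
3 colors suffice: A=1, B=3, C=2, D=1, E=3, F=2, G=1, H=3, I=2. Every edge joins two different colors.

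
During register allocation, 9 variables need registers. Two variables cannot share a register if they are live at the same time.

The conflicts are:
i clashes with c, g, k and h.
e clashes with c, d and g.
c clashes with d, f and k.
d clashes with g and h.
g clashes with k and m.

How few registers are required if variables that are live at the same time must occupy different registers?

3

i, c, k all conflict with each other, so at least 3 registers are needed.
3 registers suffice: i=2, e=3, c=1, d=2, g=1, f=2, k=3, h=1, m=2. No two conflicting variables share a register.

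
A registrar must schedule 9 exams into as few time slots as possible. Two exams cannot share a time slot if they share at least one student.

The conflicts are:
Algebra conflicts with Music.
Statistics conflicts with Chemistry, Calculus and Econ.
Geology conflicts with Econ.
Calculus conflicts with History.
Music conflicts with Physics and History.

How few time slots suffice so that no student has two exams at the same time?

2

Statistics and Chemistry conflict, so at least 2 time slots are needed.
A valid assignment using 2 time slots: Algebra=2, Statistics=2, Geology=2, Chemistry=1, Calculus=1, Music=1, Physics=2, Econ=1, History=2. Each listed conflict is separated.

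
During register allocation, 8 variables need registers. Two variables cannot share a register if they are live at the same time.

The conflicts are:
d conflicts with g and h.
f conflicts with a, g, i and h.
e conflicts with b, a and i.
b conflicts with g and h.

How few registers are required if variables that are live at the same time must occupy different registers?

3

The cycle i-f-g-b-e-i has odd length 5, so it cannot be 2-colored; at least 3 registers are needed.
Using 3 registers: d=1, f=1, e=1, b=3, a=2, g=2, i=2, h=2. Every pair that conflicts lands in different registers.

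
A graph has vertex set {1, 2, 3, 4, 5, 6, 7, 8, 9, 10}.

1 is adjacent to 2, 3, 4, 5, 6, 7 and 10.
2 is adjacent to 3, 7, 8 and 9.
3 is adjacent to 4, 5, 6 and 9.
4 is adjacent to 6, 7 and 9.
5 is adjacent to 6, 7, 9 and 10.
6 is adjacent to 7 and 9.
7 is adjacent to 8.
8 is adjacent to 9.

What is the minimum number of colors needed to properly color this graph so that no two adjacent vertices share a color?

4

1, 3, 4, 6 form a clique, so at least 4 colors are needed.
4 colors suffice: color a → {1, 9}; color b → {2, 4, 5}; color c → {3, 7, 10}; color d → {6, 8}. Every edge joins two different colors.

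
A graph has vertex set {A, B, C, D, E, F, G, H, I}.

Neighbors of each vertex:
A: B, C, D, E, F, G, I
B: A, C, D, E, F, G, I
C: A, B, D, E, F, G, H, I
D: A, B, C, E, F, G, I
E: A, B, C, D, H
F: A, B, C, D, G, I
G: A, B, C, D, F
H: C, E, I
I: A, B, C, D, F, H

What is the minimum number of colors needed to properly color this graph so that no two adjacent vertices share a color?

6

A, B, C, D, F, I form a clique, so at least 6 colors are needed.
A valid assignment using 6 colors: A=4, B=3, C=1, D=2, E=5, F=6, G=5, H=2, I=5. Each edge has distinct colors on its endpoints.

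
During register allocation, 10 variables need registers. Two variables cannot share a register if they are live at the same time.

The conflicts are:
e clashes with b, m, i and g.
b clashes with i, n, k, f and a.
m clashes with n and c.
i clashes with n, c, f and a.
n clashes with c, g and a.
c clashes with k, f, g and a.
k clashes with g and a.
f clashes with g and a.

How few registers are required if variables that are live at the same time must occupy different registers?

4

i, c, f, a pairwise conflict, so at least 4 registers are needed.
4 registers suffice: register 1 → {b, c}; register 2 → {m, g, a}; register 3 → {i, k}; register 4 → {e, n, f}. Every pair that conflicts lands in different registers.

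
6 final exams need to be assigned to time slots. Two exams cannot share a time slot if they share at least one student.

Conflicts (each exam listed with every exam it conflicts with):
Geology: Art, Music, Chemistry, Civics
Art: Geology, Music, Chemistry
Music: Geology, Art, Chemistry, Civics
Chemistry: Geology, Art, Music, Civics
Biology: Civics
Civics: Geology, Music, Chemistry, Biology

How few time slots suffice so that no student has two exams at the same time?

4

Geology, Music, Chemistry, Civics pairwise conflict, so at least 4 time slots are needed.
A valid assignment using 4 time slots: Geology=4, Art=2, Music=3, Chemistry=1, Biology=1, Civics=2. Each listed conflict is separated.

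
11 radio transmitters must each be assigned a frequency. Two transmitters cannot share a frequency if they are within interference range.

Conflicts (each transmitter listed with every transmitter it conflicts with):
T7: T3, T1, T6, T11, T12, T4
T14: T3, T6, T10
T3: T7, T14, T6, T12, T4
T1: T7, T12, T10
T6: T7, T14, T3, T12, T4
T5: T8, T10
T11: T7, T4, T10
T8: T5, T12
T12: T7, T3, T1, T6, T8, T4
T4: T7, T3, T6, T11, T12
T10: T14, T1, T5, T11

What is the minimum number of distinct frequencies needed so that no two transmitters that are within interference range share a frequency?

5

T7, T3, T6, T12, T4 pairwise conflict, so at least 5 frequencies are needed.
A valid assignment using 5 frequencies: T7=2, T14=2, T3=4, T1=3, T6=3, T5=3, T11=3, T8=2, T12=1, T4=5, T10=1. No two conflicting transmitters share a frequency.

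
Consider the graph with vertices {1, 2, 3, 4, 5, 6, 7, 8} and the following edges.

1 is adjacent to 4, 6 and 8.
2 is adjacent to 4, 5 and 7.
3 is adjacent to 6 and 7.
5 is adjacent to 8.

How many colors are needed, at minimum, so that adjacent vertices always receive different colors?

3

The cycle 1-4-2-5-8-1 has odd length 5, so it cannot be 2-colored; at least 3 colors are needed.
3 colors suffice: 1=a, 2=a, 3=a, 4=b, 5=c, 6=b, 7=b, 8=b. Every edge joins two different colors.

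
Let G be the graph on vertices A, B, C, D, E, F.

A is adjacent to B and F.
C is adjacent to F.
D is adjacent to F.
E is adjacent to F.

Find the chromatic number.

E and F are adjacent, so at least 2 colors are needed.
A valid assignment using 2 colors: A=blue, B=red, C=blue, D=blue, E=blue, F=red. Each edge has distinct colors on its endpoints.

2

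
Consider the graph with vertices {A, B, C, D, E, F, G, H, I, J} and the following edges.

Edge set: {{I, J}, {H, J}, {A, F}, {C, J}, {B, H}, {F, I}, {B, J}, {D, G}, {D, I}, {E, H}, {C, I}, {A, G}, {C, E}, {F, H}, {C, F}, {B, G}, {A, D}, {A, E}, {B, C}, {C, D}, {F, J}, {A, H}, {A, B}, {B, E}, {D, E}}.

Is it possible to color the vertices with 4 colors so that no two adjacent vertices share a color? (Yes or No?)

Yes

The chromatic number is 4. A, B, E, H are mutually adjacent (a clique of size 4), so at least 4 colors are needed.
A valid assignment using 4 colors: A=1, B=2, C=1, D=2, E=3, F=2, G=3, H=4, I=4, J=3.
That is already a proper 4-coloring.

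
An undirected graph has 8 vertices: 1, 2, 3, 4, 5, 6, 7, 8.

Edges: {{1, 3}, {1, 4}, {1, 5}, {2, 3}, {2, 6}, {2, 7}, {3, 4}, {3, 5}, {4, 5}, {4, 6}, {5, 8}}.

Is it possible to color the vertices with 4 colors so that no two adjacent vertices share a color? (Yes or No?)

Yes

The chromatic number is 4. 1, 3, 4, 5 are pairwise adjacent (a clique of size 4), so at least 4 colors are needed.
4 colors suffice: 1=yellow, 2=red, 3=green, 4=red, 5=blue, 6=blue, 7=blue, 8=red.
That is already a proper 4-coloring.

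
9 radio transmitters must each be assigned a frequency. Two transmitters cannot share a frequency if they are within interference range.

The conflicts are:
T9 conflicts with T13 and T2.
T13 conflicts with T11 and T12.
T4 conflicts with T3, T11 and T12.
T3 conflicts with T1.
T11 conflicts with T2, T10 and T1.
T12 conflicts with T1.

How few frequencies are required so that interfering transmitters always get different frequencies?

T13 and T12 conflict, so at least 2 frequencies are needed.
2 frequencies suffice: frequency 1 → {T9, T3, T11, T12}; frequency 2 → {T13, T4, T2, T10, T1}. Every pair that conflicts lands in different frequencies.

2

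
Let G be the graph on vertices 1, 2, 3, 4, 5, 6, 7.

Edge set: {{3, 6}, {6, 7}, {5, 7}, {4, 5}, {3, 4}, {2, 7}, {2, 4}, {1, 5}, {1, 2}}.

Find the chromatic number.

The cycle 6-7-5-4-3-6 has odd length 5, so it cannot be 2-colored; at least 3 colors are needed.
3 colors suffice: color a → {2, 5, 6}; color b → {1, 4, 7}; color c → {3}. Every edge joins two different colors.

3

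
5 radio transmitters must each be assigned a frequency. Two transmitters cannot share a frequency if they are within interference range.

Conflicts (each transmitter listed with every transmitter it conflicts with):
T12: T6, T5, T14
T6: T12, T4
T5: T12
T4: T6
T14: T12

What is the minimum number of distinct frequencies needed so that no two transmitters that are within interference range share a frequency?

2

T6 and T4 conflict, so at least 2 frequencies are needed.
Using 2 frequencies: T12=1, T6=2, T5=2, T4=1, T14=2. Each listed conflict is separated.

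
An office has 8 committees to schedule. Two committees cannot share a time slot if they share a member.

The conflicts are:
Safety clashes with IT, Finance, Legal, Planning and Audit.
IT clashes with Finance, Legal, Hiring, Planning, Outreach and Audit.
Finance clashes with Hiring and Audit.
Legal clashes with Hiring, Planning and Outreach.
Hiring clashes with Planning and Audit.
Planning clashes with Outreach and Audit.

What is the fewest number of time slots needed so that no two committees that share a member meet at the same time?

4

IT, Legal, Planning, Outreach pairwise conflict, so at least 4 time slots are needed.
A valid assignment using 4 time slots: Safety=4, IT=1, Finance=2, Legal=3, Hiring=4, Planning=2, Outreach=4, Audit=3. Every pair that conflicts lands in different time slots.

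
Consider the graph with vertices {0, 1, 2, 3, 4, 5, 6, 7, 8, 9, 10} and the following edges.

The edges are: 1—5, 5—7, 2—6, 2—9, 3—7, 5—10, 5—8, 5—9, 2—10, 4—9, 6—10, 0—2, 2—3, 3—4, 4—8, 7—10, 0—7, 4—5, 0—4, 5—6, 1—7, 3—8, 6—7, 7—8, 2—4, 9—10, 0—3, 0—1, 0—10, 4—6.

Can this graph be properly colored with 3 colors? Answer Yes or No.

0, 2, 3, 4 form a clique, so at least 4 colors are needed.
So 3 colors are not enough.

No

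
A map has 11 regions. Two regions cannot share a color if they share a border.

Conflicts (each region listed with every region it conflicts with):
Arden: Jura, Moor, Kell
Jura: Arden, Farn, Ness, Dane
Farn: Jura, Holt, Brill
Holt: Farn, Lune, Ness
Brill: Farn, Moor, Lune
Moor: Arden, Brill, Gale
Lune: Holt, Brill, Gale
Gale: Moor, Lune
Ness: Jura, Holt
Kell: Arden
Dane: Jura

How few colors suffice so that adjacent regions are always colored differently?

The cycle Arden-Jura-Farn-Brill-Moor-Arden has odd length 5, so it cannot be 2-colored; at least 3 colors are needed.
3 colors suffice: color 1 → {Jura, Holt, Moor, Kell}; color 2 → {Arden, Farn, Lune, Ness, Dane}; color 3 → {Brill, Gale}. Each listed conflict is separated.

3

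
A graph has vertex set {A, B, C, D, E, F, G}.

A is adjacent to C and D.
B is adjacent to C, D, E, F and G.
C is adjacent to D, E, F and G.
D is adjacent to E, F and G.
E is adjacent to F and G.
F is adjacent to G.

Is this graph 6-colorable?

Yes

The chromatic number is 6. B, C, D, E, F, G are pairwise adjacent (a clique of size 6), so at least 6 colors are needed.
One proper 6-coloring: A=3, B=5, C=2, D=1, E=6, F=3, G=4.
That is already a proper 6-coloring.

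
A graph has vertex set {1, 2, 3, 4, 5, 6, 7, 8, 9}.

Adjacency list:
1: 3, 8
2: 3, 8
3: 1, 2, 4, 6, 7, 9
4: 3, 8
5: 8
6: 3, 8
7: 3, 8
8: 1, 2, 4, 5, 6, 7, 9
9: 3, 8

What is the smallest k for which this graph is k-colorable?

8 and 9 are adjacent, so at least 2 colors are needed.
2 colors suffice: color red → {3, 8}; color blue → {1, 2, 4, 5, 6, 7, 9}. Each edge has distinct colors on its endpoints.

2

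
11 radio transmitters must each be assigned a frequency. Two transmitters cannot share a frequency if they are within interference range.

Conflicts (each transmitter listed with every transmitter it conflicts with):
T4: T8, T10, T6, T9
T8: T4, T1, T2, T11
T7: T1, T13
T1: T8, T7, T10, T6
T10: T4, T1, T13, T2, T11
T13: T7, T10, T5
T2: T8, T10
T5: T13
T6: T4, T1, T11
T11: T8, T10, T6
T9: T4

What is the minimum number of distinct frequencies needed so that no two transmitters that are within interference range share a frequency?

T8 and T11 conflict, so at least 2 frequencies are needed.
A valid assignment using 2 frequencies: T4=2, T8=1, T7=1, T1=2, T10=1, T13=2, T2=2, T5=1, T6=1, T11=2, T9=1. Every pair that conflicts lands in different frequencies.

2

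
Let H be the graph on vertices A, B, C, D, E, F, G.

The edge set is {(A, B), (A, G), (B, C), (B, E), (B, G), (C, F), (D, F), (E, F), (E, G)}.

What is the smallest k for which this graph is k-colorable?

3

B, E, G are mutually adjacent, so at least 3 colors are needed.
3 colors suffice: color red → {B, F}; color blue → {A, C, D, E}; color green → {G}. Every edge joins two different colors.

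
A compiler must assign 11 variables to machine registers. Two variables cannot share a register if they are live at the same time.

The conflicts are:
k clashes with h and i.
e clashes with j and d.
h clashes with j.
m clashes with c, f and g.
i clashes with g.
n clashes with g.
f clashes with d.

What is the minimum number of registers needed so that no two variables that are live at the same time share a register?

The cycle k-h-j-e-d-f-m-g-i-k has odd length 9, so it cannot be 2-colored; at least 3 registers are needed.
3 registers suffice: register 1 → {k, m, j, n, d}; register 2 → {e, h, c, f, g}; register 3 → {i}. Every pair that conflicts lands in different registers.

3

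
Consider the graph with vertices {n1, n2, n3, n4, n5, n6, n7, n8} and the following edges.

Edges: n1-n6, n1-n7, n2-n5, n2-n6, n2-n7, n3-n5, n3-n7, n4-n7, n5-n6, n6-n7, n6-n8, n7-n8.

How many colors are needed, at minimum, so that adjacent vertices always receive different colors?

n6, n7, n8 form a triangle, so at least 3 colors are needed.
3 colors suffice: color 1 → {n5, n7}; color 2 → {n3, n4, n6}; color 3 → {n1, n2, n8}. Every edge joins two different colors.

3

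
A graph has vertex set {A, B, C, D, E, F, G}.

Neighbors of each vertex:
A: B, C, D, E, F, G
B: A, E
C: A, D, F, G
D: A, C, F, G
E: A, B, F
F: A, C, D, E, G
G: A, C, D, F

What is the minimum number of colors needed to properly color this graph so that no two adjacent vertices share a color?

A, C, D, F, G are mutually adjacent (a clique of size 5), so at least 5 colors are needed.
5 colors suffice: color red → {A}; color blue → {B, F}; color green → {D, E}; color yellow → {C}; color purple → {G}. Each edge has distinct colors on its endpoints.

5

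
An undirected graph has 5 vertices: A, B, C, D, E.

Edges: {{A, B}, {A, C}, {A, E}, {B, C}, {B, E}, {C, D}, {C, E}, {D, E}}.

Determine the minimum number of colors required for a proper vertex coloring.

4

A, B, C, E form a clique, so at least 4 colors are needed.
One proper 4-coloring: A=3, B=4, C=1, D=3, E=2. Every edge joins two different colors.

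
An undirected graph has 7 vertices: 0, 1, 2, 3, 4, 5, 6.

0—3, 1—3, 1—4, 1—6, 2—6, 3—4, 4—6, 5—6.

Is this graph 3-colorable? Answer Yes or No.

Yes

The chromatic number is 3. 1, 3, 4 form a triangle, so at least 3 colors are needed.
A valid assignment using 3 colors: 0=blue, 1=green, 2=blue, 3=red, 4=blue, 5=blue, 6=red.
That is already a proper 3-coloring.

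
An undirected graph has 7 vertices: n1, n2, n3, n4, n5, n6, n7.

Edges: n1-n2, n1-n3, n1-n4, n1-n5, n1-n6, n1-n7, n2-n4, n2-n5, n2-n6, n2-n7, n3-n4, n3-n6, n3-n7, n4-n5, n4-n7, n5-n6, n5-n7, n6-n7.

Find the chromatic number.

n1, n2, n5, n6, n7 are pairwise adjacent (a clique of size 5), so at least 5 colors are needed.
A valid assignment using 5 colors: n1=1, n2=5, n3=4, n4=3, n5=4, n6=3, n7=2. Every edge joins two different colors.

5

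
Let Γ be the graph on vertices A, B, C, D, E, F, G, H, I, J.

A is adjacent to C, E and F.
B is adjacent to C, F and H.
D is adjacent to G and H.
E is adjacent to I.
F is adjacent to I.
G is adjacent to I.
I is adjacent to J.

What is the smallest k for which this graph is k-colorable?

2

A and E are adjacent, so at least 2 colors are needed.
2 colors suffice: color 1 → {A, B, D, I}; color 2 → {C, E, F, G, H, J}. No two adjacent vertices share a color.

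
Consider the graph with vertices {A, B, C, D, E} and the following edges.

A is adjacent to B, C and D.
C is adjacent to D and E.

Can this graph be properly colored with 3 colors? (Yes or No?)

Yes

The chromatic number is 3. A, C, D are mutually adjacent, so at least 3 colors are needed.
A valid assignment using 3 colors: A=1, B=2, C=2, D=3, E=1.
That is already a proper 3-coloring.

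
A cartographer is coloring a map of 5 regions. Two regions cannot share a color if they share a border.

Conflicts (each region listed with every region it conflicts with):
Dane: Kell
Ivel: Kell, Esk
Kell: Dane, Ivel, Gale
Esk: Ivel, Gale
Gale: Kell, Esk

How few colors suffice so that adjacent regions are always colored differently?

Ivel and Esk conflict, so at least 2 colors are needed.
2 colors suffice: color 1 → {Kell, Esk}; color 2 → {Dane, Ivel, Gale}. Every pair that conflicts lands in different colors.

2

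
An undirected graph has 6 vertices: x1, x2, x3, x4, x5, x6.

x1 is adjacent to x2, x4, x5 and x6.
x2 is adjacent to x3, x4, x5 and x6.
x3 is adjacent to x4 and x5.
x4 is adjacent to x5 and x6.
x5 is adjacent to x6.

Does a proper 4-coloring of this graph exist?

No

x1, x2, x4, x5, x6 are pairwise adjacent (a clique of size 5), so at least 5 colors are needed.
So 4 colors are not enough.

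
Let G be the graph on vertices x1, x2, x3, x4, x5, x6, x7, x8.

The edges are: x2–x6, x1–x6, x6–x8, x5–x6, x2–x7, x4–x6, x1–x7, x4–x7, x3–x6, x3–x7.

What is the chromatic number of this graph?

2

x1 and x7 are adjacent, so at least 2 colors are needed.
One proper 2-coloring: x1=2, x2=2, x3=2, x4=2, x5=2, x6=1, x7=1, x8=2. No two adjacent vertices share a color.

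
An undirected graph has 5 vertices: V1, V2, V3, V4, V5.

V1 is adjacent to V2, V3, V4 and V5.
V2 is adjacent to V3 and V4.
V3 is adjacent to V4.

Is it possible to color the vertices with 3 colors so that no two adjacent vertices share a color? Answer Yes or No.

No

V1, V2, V3, V4 form a clique, so at least 4 colors are needed.
So 3 colors are not enough.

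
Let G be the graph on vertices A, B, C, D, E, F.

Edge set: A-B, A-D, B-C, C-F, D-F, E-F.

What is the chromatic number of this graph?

3

The cycle A-D-F-C-B-A has odd length 5, so it cannot be 2-colored; at least 3 colors are needed.
3 colors suffice: color 1 → {B, F}; color 2 → {C, D, E}; color 3 → {A}. Each edge has distinct colors on its endpoints.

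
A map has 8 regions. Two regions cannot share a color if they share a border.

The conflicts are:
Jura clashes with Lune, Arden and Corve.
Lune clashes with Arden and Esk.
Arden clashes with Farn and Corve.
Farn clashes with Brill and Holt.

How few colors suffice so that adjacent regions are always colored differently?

3

Jura, Lune, Arden all conflict with each other, so at least 3 colors are needed.
A valid assignment using 3 colors: Jura=3, Lune=2, Arden=1, Farn=2, Corve=2, Brill=1, Esk=1, Holt=1. Every pair that conflicts lands in different colors.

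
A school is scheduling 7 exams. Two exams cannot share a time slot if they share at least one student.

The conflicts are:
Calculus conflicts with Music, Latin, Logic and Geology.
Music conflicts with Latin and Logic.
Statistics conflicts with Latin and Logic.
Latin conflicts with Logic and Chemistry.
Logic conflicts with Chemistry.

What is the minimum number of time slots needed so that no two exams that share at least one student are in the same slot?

Calculus, Music, Latin, Logic are mutually in conflict, so at least 4 time slots are needed.
4 time slots suffice: Calculus=3, Music=4, Statistics=3, Latin=1, Logic=2, Chemistry=3, Geology=1. No two conflicting exams share a time slot.

4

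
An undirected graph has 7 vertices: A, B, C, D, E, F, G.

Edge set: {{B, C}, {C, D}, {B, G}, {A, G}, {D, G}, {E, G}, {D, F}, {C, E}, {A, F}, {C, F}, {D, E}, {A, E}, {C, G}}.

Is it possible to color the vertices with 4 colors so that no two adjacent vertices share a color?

Yes

The chromatic number is 4. C, D, E, G are pairwise adjacent (a clique of size 4), so at least 4 colors are needed.
4 colors suffice: A=red, B=green, C=red, D=green, E=yellow, F=blue, G=blue.
That is already a proper 4-coloring.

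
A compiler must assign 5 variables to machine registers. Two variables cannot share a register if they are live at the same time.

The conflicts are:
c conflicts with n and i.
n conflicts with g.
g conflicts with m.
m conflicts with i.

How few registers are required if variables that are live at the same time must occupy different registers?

The cycle g-n-c-i-m-g has odd length 5, so it cannot be 2-colored; at least 3 registers are needed.
3 registers suffice: register 1 → {c, m}; register 2 → {n, i}; register 3 → {g}. Every pair that conflicts lands in different registers.

3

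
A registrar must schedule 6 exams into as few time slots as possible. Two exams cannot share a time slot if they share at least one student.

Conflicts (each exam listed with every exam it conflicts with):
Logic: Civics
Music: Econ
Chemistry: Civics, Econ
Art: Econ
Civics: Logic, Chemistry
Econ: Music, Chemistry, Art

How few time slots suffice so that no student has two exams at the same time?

Music and Econ conflict, so at least 2 time slots are needed.
A valid assignment using 2 time slots: Logic=2, Music=2, Chemistry=2, Art=2, Civics=1, Econ=1. Each listed conflict is separated.

2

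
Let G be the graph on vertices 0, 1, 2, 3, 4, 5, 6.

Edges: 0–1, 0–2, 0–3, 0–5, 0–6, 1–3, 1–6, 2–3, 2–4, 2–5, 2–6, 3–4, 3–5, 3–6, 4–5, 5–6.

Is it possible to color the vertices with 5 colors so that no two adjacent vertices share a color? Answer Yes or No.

The chromatic number is 5. 0, 2, 3, 5, 6 are mutually adjacent (a clique of size 5), so at least 5 colors are needed.
5 colors suffice: color a → {3}; color b → {1, 2}; color c → {0, 4}; color d → {5}; color e → {6}.
That is already a proper 5-coloring.

Yes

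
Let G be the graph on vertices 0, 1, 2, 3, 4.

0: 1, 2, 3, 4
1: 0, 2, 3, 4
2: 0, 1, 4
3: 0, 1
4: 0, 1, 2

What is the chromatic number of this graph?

4

0, 1, 2, 4 are pairwise adjacent (a clique of size 4), so at least 4 colors are needed.
4 colors suffice: 0=red, 1=blue, 2=yellow, 3=green, 4=green. Each edge has distinct colors on its endpoints.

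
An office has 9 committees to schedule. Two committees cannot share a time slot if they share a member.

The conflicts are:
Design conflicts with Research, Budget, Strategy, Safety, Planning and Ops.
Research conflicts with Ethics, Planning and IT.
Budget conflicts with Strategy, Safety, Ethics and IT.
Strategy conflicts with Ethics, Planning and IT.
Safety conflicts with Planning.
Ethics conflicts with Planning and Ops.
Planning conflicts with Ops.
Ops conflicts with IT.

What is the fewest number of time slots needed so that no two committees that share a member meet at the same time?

3

Budget, Strategy, IT are mutually in conflict, so at least 3 time slots are needed.
3 time slots suffice: time slot 1 → {Design, Ethics, IT}; time slot 2 → {Budget, Planning}; time slot 3 → {Research, Strategy, Safety, Ops}. No two conflicting committees share a time slot.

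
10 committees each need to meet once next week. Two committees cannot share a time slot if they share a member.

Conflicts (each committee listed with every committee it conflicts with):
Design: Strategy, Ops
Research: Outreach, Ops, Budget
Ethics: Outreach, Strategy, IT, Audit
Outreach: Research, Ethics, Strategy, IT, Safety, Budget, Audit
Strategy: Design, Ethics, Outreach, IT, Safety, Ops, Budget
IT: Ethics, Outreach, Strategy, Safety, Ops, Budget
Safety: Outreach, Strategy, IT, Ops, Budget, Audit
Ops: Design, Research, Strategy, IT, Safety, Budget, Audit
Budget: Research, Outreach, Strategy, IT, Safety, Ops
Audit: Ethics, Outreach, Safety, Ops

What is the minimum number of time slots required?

5

Outreach, Strategy, IT, Safety, Budget are mutually in conflict, so at least 5 time slots are needed.
5 time slots suffice: time slot 1 → {Outreach, Ops}; time slot 2 → {Research, Strategy, Audit}; time slot 3 → {Design, Ethics, Budget}; time slot 4 → {IT}; time slot 5 → {Safety}. Each listed conflict is separated.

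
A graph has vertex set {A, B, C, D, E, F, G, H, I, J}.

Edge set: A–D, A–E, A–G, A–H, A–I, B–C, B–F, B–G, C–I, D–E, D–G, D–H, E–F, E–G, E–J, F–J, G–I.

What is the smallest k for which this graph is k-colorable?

A, D, E, G form a clique, so at least 4 colors are needed.
4 colors suffice: color red → {B, E, H, I}; color blue → {C, F, G}; color green → {A, J}; color yellow → {D}. Each edge has distinct colors on its endpoints.

4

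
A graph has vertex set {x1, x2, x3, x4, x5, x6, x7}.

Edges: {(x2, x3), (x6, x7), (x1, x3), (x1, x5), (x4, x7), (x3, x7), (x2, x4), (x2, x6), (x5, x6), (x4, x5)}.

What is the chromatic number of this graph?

The cycle x1-x5-x6-x7-x3-x1 has odd length 5, so it cannot be 2-colored; at least 3 colors are needed.
3 colors suffice: color 1 → {x3, x4, x6}; color 2 → {x2, x5, x7}; color 3 → {x1}. No two adjacent vertices share a color.

3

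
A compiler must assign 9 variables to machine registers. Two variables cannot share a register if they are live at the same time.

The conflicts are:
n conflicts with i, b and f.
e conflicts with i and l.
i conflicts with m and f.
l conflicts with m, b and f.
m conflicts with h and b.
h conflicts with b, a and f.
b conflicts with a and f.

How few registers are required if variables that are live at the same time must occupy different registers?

3

n, i, f all conflict with each other, so at least 3 registers are needed.
3 registers suffice: n=3, e=2, i=1, l=3, m=2, h=3, b=1, a=2, f=2. No two conflicting variables share a register.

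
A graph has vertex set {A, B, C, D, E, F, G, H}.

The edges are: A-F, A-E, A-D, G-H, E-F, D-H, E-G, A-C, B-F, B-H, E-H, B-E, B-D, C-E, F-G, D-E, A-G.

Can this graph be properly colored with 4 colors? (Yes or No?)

Yes

The chromatic number is 4. A, E, F, G are mutually adjacent (a clique of size 4), so at least 4 colors are needed.
One proper 4-coloring: A=2, B=2, C=3, D=3, E=1, F=4, G=3, H=4.
That is already a proper 4-coloring.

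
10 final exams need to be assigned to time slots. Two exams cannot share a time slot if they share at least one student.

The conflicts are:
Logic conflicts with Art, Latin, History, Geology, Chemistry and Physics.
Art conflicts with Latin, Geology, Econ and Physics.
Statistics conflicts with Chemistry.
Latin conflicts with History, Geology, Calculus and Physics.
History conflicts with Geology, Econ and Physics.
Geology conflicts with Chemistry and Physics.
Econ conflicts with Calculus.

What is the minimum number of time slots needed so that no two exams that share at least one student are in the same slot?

Logic, Latin, History, Geology, Physics pairwise conflict, so at least 5 time slots are needed.
5 time slots suffice: time slot 1 → {Logic, Statistics, Econ}; time slot 2 → {Latin, Chemistry}; time slot 3 → {Geology, Calculus}; time slot 4 → {Art, History}; time slot 5 → {Physics}. Every pair that conflicts lands in different time slots.

5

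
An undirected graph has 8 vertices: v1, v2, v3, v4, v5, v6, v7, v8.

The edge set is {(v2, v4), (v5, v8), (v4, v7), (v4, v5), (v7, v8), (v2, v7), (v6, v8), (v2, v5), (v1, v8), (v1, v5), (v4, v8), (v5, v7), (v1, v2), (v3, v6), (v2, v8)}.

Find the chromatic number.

v2, v4, v5, v7, v8 form a clique, so at least 5 colors are needed.
One proper 5-coloring: v1=Y, v2=G, v3=R, v4=Y, v5=B, v6=B, v7=P, v8=R. Every edge joins two different colors.

5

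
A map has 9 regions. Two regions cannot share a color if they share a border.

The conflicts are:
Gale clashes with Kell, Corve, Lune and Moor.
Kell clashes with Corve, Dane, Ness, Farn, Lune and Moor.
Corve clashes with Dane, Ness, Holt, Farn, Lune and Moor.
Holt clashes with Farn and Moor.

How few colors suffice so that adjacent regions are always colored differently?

4

Gale, Kell, Corve, Moor pairwise conflict, so at least 4 colors are needed.
4 colors suffice: Gale=4, Kell=2, Corve=1, Dane=3, Ness=3, Holt=2, Farn=3, Lune=3, Moor=3. No two conflicting regions share a color.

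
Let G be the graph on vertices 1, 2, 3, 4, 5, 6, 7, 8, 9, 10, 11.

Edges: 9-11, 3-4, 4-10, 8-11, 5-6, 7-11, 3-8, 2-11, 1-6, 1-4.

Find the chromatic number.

9 and 11 are adjacent, so at least 2 colors are needed.
2 colors suffice: color a → {1, 3, 5, 10, 11}; color b → {2, 4, 6, 7, 8, 9}. Every edge joins two different colors.

2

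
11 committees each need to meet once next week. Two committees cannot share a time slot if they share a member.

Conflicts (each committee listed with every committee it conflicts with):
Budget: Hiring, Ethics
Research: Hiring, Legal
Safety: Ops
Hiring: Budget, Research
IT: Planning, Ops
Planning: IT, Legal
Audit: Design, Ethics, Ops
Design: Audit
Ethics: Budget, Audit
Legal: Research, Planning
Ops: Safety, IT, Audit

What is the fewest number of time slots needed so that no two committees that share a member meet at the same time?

3

The cycle Research-Legal-Planning-IT-Ops-Audit-Ethics-Budget-Hiring-Research has odd length 9, so it cannot be 2-colored; at least 3 time slots are needed.
3 time slots suffice: time slot 1 → {Budget, Research, Planning, Design, Ops}; time slot 2 → {Safety, Hiring, IT, Audit, Legal}; time slot 3 → {Ethics}. Each listed conflict is separated.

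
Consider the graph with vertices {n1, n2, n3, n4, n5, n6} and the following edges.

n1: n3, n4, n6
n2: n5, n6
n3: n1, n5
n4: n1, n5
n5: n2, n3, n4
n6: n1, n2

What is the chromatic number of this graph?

3

The cycle n6-n2-n5-n3-n1-n6 has odd length 5, so it cannot be 2-colored; at least 3 colors are needed.
3 colors suffice: color 1 → {n1, n5}; color 2 → {n3, n4, n6}; color 3 → {n2}. Every edge joins two different colors.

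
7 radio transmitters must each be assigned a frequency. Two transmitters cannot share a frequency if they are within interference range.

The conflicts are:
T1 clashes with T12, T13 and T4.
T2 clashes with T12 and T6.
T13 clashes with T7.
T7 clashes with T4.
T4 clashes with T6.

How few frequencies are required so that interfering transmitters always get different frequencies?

3

The cycle T4-T6-T2-T12-T1-T4 has odd length 5, so it cannot be 2-colored; at least 3 frequencies are needed.
Using 3 frequencies: T1=1, T2=1, T12=2, T13=2, T7=1, T4=2, T6=3. Every pair that conflicts lands in different frequencies.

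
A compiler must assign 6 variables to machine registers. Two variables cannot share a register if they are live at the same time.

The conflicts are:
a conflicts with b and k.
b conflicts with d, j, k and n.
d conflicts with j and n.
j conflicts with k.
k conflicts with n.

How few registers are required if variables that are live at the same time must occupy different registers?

3

a, b, k are mutually in conflict, so at least 3 registers are needed.
A valid assignment using 3 registers: a=3, b=1, d=2, j=3, k=2, n=3. Each listed conflict is separated.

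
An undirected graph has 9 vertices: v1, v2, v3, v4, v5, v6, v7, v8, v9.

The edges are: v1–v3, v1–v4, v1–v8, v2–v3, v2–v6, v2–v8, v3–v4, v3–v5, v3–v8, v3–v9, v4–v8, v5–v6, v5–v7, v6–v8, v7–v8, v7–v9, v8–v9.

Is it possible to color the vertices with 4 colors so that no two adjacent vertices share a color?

Yes

The chromatic number is 4. v1, v3, v4, v8 are pairwise adjacent (a clique of size 4), so at least 4 colors are needed.
One proper 4-coloring: v1=3, v2=3, v3=2, v4=4, v5=1, v6=2, v7=2, v8=1, v9=3.
That is already a proper 4-coloring.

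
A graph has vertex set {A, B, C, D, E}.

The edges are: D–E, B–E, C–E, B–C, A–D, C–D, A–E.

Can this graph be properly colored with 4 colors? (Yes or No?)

The chromatic number is 3. B, C, E are pairwise adjacent, so at least 3 colors are needed.
3 colors suffice: color red → {E}; color blue → {A, C}; color green → {B, D}.
Since 4 ≥ 3, a proper 4-coloring certainly exists.

Yes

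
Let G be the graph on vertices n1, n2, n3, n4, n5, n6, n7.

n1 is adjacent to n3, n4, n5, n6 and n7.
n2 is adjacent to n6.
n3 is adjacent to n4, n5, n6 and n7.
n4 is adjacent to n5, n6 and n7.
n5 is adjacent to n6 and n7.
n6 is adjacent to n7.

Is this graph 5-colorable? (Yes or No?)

n1, n3, n4, n5, n6, n7 form a clique, so at least 6 colors are needed.
So 5 colors are not enough.

No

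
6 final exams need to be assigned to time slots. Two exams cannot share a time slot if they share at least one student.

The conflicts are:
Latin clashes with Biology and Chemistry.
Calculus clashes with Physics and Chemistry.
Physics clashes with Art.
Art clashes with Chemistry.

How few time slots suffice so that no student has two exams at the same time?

2

Calculus and Chemistry conflict, so at least 2 time slots are needed.
2 time slots suffice: Latin=2, Calculus=2, Physics=1, Art=2, Biology=1, Chemistry=1. Every pair that conflicts lands in different time slots.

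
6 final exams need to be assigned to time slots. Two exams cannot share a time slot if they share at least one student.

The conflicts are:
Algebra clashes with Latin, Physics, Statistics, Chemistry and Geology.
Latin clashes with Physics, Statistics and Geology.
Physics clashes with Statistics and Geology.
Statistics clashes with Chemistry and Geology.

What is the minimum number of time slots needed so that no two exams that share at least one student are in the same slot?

5

Algebra, Latin, Physics, Statistics, Geology are mutually in conflict, so at least 5 time slots are needed.
A valid assignment using 5 time slots: Algebra=2, Latin=5, Physics=4, Statistics=1, Chemistry=3, Geology=3. Each listed conflict is separated.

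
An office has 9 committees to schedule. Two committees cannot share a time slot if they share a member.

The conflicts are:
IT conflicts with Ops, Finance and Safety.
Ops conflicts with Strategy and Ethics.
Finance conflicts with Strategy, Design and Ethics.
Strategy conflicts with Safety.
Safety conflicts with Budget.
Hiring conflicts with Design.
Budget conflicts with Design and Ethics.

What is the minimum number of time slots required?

The cycle Safety-Budget-Ethics-Ops-IT-Safety has odd length 5, so it cannot be 2-colored; at least 3 time slots are needed.
3 time slots suffice: time slot 1 → {Ops, Finance, Safety, Hiring}; time slot 2 → {IT, Strategy, Design, Ethics}; time slot 3 → {Budget}. Each listed conflict is separated.

3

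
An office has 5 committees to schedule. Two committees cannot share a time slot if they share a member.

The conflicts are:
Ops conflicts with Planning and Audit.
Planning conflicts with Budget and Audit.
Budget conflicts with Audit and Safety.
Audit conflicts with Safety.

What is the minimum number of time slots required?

3

Ops, Planning, Audit all conflict with each other, so at least 3 time slots are needed.
3 time slots suffice: time slot 1 → {Audit}; time slot 2 → {Planning, Safety}; time slot 3 → {Ops, Budget}. No two conflicting committees share a time slot.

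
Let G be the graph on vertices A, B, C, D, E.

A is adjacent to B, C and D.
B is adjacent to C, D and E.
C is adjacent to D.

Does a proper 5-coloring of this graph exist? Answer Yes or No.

The chromatic number is 4. A, B, C, D form a clique, so at least 4 colors are needed.
4 colors suffice: color 1 → {B}; color 2 → {A, E}; color 3 → {D}; color 4 → {C}.
Since 5 ≥ 4, a proper 5-coloring certainly exists.

Yes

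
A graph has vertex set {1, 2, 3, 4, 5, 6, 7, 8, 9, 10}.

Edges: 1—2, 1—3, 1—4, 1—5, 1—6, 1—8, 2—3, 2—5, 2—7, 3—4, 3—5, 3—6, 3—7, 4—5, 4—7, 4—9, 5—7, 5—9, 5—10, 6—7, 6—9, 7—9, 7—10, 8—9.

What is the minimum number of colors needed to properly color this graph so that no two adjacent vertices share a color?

4

3, 4, 5, 7 are pairwise adjacent (a clique of size 4), so at least 4 colors are needed.
4 colors suffice: color red → {5, 6, 8}; color blue → {1, 7}; color green → {3, 9, 10}; color yellow → {2, 4}. Every edge joins two different colors.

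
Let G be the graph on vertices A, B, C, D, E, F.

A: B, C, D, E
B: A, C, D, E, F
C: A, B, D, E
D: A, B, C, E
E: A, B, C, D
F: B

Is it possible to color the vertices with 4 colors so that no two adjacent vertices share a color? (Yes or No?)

A, B, C, D, E are mutually adjacent (a clique of size 5), so at least 5 colors are needed.
So 4 colors are not enough.

No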